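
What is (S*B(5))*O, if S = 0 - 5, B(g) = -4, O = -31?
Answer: -620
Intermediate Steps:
S = -5
(S*B(5))*O = -5*(-4)*(-31) = 20*(-31) = -620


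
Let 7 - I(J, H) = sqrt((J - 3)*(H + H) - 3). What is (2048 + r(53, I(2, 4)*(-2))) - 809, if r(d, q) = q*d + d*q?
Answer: -245 + 212*I*sqrt(11) ≈ -245.0 + 703.12*I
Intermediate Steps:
I(J, H) = 7 - sqrt(-3 + 2*H*(-3 + J)) (I(J, H) = 7 - sqrt((J - 3)*(H + H) - 3) = 7 - sqrt((-3 + J)*(2*H) - 3) = 7 - sqrt(2*H*(-3 + J) - 3) = 7 - sqrt(-3 + 2*H*(-3 + J)))
r(d, q) = 2*d*q (r(d, q) = d*q + d*q = 2*d*q)
(2048 + r(53, I(2, 4)*(-2))) - 809 = (2048 + 2*53*((7 - sqrt(-3 - 6*4 + 2*4*2))*(-2))) - 809 = (2048 + 2*53*((7 - sqrt(-3 - 24 + 16))*(-2))) - 809 = (2048 + 2*53*((7 - sqrt(-11))*(-2))) - 809 = (2048 + 2*53*((7 - I*sqrt(11))*(-2))) - 809 = (2048 + 2*53*(-14 + 2*I*sqrt(11))) - 809 = (2048 + (-1484 + 212*I*sqrt(11))) - 809 = (564 + 212*I*sqrt(11)) - 809 = -245 + 212*I*sqrt(11)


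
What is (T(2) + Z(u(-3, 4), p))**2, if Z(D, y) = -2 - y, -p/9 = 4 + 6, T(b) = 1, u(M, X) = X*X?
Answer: 7921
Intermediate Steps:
u(M, X) = X**2
p = -90 (p = -9*(4 + 6) = -9*10 = -90)
(T(2) + Z(u(-3, 4), p))**2 = (1 + (-2 - 1*(-90)))**2 = (1 + (-2 + 90))**2 = (1 + 88)**2 = 89**2 = 7921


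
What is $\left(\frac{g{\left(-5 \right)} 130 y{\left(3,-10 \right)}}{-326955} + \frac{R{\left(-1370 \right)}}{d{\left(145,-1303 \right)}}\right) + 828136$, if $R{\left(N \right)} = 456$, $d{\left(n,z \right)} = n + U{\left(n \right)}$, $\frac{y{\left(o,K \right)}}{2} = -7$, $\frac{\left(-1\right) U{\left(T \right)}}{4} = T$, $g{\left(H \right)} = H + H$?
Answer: $\frac{7852122503288}{9481695} \approx 8.2814 \cdot 10^{5}$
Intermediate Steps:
$g{\left(H \right)} = 2 H$
$U{\left(T \right)} = - 4 T$
$y{\left(o,K \right)} = -14$ ($y{\left(o,K \right)} = 2 \left(-7\right) = -14$)
$d{\left(n,z \right)} = - 3 n$ ($d{\left(n,z \right)} = n - 4 n = - 3 n$)
$\left(\frac{g{\left(-5 \right)} 130 y{\left(3,-10 \right)}}{-326955} + \frac{R{\left(-1370 \right)}}{d{\left(145,-1303 \right)}}\right) + 828136 = \left(\frac{2 \left(-5\right) 130 \left(-14\right)}{-326955} + \frac{456}{\left(-3\right) 145}\right) + 828136 = \left(\left(-10\right) 130 \left(-14\right) \left(- \frac{1}{326955}\right) + \frac{456}{-435}\right) + 828136 = \left(\left(-1300\right) \left(-14\right) \left(- \frac{1}{326955}\right) + 456 \left(- \frac{1}{435}\right)\right) + 828136 = \left(18200 \left(- \frac{1}{326955}\right) - \frac{152}{145}\right) + 828136 = \left(- \frac{3640}{65391} - \frac{152}{145}\right) + 828136 = - \frac{10467232}{9481695} + 828136 = \frac{7852122503288}{9481695}$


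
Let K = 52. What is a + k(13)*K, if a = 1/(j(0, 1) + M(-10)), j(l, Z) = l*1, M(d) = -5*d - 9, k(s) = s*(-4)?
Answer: -110863/41 ≈ -2704.0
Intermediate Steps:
k(s) = -4*s
M(d) = -9 - 5*d
j(l, Z) = l
a = 1/41 (a = 1/(0 + (-9 - 5*(-10))) = 1/(0 + (-9 + 50)) = 1/(0 + 41) = 1/41 ≈ 0.024390)
a + k(13)*K = 1/41 - 4*13*52 = 1/41 - 52*52 = 1/41 - 2704 = -110863/41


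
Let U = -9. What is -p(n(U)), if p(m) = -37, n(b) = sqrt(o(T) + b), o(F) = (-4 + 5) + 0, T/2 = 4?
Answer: 37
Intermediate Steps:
T = 8 (T = 2*4 = 8)
o(F) = 1 (o(F) = 1 + 0 = 1)
n(b) = sqrt(1 + b)
-p(n(U)) = -1*(-37) = 37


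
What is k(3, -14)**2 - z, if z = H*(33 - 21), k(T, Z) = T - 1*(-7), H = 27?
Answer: -224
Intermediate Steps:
k(T, Z) = 7 + T (k(T, Z) = T + 7 = 7 + T)
z = 324 (z = 27*(33 - 21) = 27*12 = 324)
k(3, -14)**2 - z = (7 + 3)**2 - 1*324 = 10**2 - 324 = 100 - 324 = -224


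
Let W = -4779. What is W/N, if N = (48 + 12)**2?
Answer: -531/400 ≈ -1.3275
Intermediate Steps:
N = 3600 (N = 60**2 = 3600)
W/N = -4779/3600 = -4779*1/3600 = -531/400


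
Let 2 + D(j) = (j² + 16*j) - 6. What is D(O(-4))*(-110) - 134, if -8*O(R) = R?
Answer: -323/2 ≈ -161.50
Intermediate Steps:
O(R) = -R/8
D(j) = -8 + j² + 16*j (D(j) = -2 + ((j² + 16*j) - 6) = -2 + (-6 + j² + 16*j) = -8 + j² + 16*j)
D(O(-4))*(-110) - 134 = (-8 + (-⅛*(-4))² + 16*(-⅛*(-4)))*(-110) - 134 = (-8 + (½)² + 16*(½))*(-110) - 134 = (-8 + ¼ + 8)*(-110) - 134 = (¼)*(-110) - 134 = -55/2 - 134 = -323/2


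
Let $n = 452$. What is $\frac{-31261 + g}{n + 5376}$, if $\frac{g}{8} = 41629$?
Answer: $\frac{301771}{5828} \approx 51.78$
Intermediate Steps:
$g = 333032$ ($g = 8 \cdot 41629 = 333032$)
$\frac{-31261 + g}{n + 5376} = \frac{-31261 + 333032}{452 + 5376} = \frac{301771}{5828}$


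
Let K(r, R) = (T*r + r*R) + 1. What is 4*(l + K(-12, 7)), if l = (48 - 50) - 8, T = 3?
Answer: -516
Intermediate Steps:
K(r, R) = 1 + 3*r + R*r (K(r, R) = (3*r + r*R) + 1 = (3*r + R*r) + 1 = 1 + 3*r + R*r)
l = -10 (l = -2 - 8 = -10)
4*(l + K(-12, 7)) = 4*(-10 + (1 + 3*(-12) + 7*(-12))) = 4*(-10 + (1 - 36 - 84)) = 4*(-10 - 119) = 4*(-129) = -516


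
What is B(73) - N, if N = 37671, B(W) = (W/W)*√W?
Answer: -37671 + √73 ≈ -37662.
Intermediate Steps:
B(W) = √W (B(W) = 1*√W = √W)
B(73) - N = √73 - 1*37671 = √73 - 37671 = -37671 + √73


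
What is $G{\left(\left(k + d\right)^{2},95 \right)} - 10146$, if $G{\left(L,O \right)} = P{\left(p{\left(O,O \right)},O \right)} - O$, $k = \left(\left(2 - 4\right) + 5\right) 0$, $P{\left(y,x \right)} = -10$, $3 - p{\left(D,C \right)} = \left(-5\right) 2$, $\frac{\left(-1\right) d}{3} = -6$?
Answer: $-10251$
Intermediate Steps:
$d = 18$ ($d = \left(-3\right) \left(-6\right) = 18$)
$p{\left(D,C \right)} = 13$ ($p{\left(D,C \right)} = 3 - \left(-5\right) 2 = 3 - -10 = 3 + 10 = 13$)
$k = 0$ ($k = \left(-2 + 5\right) 0 = 3 \cdot 0 = 0$)
$G{\left(L,O \right)} = -10 - O$
$G{\left(\left(k + d\right)^{2},95 \right)} - 10146 = \left(-10 - 95\right) - 10146 = -105 - 10146 = -10251$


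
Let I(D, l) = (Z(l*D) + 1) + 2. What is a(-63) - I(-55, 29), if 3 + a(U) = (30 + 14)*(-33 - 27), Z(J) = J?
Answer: -1051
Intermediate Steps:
I(D, l) = 3 + D*l (I(D, l) = (l*D + 1) + 2 = (D*l + 1) + 2 = (1 + D*l) + 2 = 3 + D*l)
a(U) = -2643 (a(U) = -3 + (30 + 14)*(-33 - 27) = -3 + 44*(-60) = -3 - 2640 = -2643)
a(-63) - I(-55, 29) = -2643 - (3 - 55*29) = -2643 - (3 - 1595) = -2643 - 1*(-1592) = -2643 + 1592 = -1051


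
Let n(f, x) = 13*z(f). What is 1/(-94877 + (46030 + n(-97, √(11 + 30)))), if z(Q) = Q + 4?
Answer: -1/50056 ≈ -1.9978e-5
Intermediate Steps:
z(Q) = 4 + Q
n(f, x) = 52 + 13*f (n(f, x) = 13*(4 + f) = 52 + 13*f)
1/(-94877 + (46030 + n(-97, √(11 + 30)))) = 1/(-94877 + (46030 + (52 + 13*(-97)))) = 1/(-94877 + (46030 + (52 - 1261))) = 1/(-94877 + (46030 - 1209)) = 1/(-94877 + 44821) = 1/(-50056) = -1/50056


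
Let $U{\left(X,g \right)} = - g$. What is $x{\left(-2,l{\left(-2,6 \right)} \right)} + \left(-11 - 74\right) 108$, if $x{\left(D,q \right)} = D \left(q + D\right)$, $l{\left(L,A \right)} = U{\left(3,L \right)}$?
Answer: $-9180$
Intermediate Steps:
$l{\left(L,A \right)} = - L$
$x{\left(D,q \right)} = D \left(D + q\right)$
$x{\left(-2,l{\left(-2,6 \right)} \right)} + \left(-11 - 74\right) 108 = - 2 \left(-2 - -2\right) + \left(-11 - 74\right) 108 = - 2 \left(-2 + 2\right) - 9180 = \left(-2\right) 0 - 9180 = 0 - 9180 = -9180$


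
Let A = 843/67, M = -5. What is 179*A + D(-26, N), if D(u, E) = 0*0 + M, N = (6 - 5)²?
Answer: 150562/67 ≈ 2247.2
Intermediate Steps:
A = 843/67 (A = 843*(1/67) = 843/67 ≈ 12.582)
N = 1 (N = 1² = 1)
D(u, E) = -5 (D(u, E) = 0*0 - 5 = 0 - 5 = -5)
179*A + D(-26, N) = 179*(843/67) - 5 = 150897/67 - 5 = 150562/67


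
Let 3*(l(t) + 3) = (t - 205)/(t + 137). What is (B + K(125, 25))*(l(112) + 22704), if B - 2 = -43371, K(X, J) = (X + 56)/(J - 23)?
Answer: -244632500263/249 ≈ -9.8246e+8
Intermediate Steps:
K(X, J) = (56 + X)/(-23 + J)
l(t) = -3 + (-205 + t)/(3*(137 + t)) (l(t) = -3 + ((t - 205)/(t + 137))/3 = -3 + ((-205 + t)/(137 + t))/3 = -3 + (-205 + t)/(3*(137 + t)))
B = -43369 (B = 2 - 43371 = -43369)
(B + K(125, 25))*(l(112) + 22704) = (-43369 + (56 + 125)/(-23 + 25))*(2*(-719 - 4*112)/(3*(137 + 112)) + 22704) = (-43369 + 181/2)*((2/3)*(-719 - 448)/249 + 22704) = (-43369 + (1/2)*181)*((2/3)*(1/249)*(-1167) + 22704) = (-43369 + 181/2)*(-778/249 + 22704) = -86557/2*5652518/249 = -244632500263/249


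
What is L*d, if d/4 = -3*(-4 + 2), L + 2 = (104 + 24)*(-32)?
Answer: -98352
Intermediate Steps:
L = -4098 (L = -2 + (104 + 24)*(-32) = -2 + 128*(-32) = -2 - 4096 = -4098)
d = 24 (d = 4*(-3*(-4 + 2)) = 4*(-3*(-2)) = 4*6 = 24)
L*d = -4098*24 = -98352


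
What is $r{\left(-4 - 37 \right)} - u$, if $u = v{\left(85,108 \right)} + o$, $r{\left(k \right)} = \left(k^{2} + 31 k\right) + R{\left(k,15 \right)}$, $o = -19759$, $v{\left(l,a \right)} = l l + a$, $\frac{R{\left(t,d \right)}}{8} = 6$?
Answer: $12884$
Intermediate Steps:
$R{\left(t,d \right)} = 48$ ($R{\left(t,d \right)} = 8 \cdot 6 = 48$)
$v{\left(l,a \right)} = a + l^{2}$ ($v{\left(l,a \right)} = l^{2} + a = a + l^{2}$)
$r{\left(k \right)} = 48 + k^{2} + 31 k$ ($r{\left(k \right)} = \left(k^{2} + 31 k\right) + 48 = 48 + k^{2} + 31 k$)
$u = -12426$ ($u = \left(108 + 85^{2}\right) - 19759 = \left(108 + 7225\right) - 19759 = 7333 - 19759 = -12426$)
$r{\left(-4 - 37 \right)} - u = \left(48 + \left(-4 - 37\right)^{2} + 31 \left(-4 - 37\right)\right) - -12426 = \left(48 + \left(-41\right)^{2} + 31 \left(-41\right)\right) + 12426 = \left(48 + 1681 - 1271\right) + 12426 = 458 + 12426 = 12884$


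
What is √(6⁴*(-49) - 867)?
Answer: I*√64371 ≈ 253.71*I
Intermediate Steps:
√(6⁴*(-49) - 867) = √(1296*(-49) - 867) = √(-63504 - 867) = √(-64371) = I*√64371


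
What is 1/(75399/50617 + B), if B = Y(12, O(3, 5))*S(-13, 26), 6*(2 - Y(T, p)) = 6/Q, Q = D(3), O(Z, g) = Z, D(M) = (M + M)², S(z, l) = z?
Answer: -1822212/44005127 ≈ -0.041409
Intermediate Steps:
D(M) = 4*M² (D(M) = (2*M)² = 4*M²)
Q = 36 (Q = 4*3² = 4*9 = 36)
Y(T, p) = 71/36 (Y(T, p) = 2 - 1/36 = 71/36)
B = -923/36 (B = (71/36)*(-13) = -923/36 ≈ -25.639)
1/(75399/50617 + B) = 1/(75399/50617 - 923/36) = 1/(-44005127/1822212) = -1822212/44005127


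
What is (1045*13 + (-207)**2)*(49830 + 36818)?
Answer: 4889893232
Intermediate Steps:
(1045*13 + (-207)**2)*(49830 + 36818) = (13585 + 42849)*86648 = 56434*86648 = 4889893232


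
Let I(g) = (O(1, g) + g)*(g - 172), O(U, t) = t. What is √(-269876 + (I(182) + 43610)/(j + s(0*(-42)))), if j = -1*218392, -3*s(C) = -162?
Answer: I*√3216349814638061/109169 ≈ 519.5*I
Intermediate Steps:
s(C) = 54 (s(C) = -⅓*(-162) = 54)
j = -218392
I(g) = 2*g*(-172 + g) (I(g) = (g + g)*(g - 172) = (2*g)*(-172 + g) = 2*g*(-172 + g))
√(-269876 + (I(182) + 43610)/(j + s(0*(-42)))) = √(-269876 + (2*182*(-172 + 182) + 43610)/(-218392 + 54)) = √(-269876 + (2*182*10 + 43610)/(-218338)) = √(-269876 + (3640 + 43610)*(-1/218338)) = √(-269876 + 47250*(-1/218338)) = √(-269876 - 23625/109169) = √(-29462116669/109169) = I*√3216349814638061/109169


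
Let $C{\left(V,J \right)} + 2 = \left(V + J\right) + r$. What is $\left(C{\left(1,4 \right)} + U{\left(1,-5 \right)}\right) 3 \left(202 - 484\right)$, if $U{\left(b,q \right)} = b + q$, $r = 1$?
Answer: $0$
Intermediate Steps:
$C{\left(V,J \right)} = -1 + J + V$ ($C{\left(V,J \right)} = -2 + \left(\left(V + J\right) + 1\right) = -2 + \left(\left(J + V\right) + 1\right) = -2 + \left(1 + J + V\right) = -1 + J + V$)
$\left(C{\left(1,4 \right)} + U{\left(1,-5 \right)}\right) 3 \left(202 - 484\right) = \left(\left(-1 + 4 + 1\right) + \left(1 - 5\right)\right) 3 \left(202 - 484\right) = \left(4 - 4\right) 3 \left(-282\right) = 0 \cdot 3 \left(-282\right) = 0 \left(-282\right) = 0$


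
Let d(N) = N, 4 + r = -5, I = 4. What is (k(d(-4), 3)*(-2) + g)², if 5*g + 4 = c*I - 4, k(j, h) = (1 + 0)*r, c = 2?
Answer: 324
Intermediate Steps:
r = -9 (r = -4 - 5 = -9)
k(j, h) = -9 (k(j, h) = (1 + 0)*(-9) = 1*(-9) = -9)
g = 0 (g = -⅘ + (2*4 - 4)/5 = -⅘ + (8 - 4)/5 = -⅘ + (⅕)*4 = -⅘ + ⅘ = 0)
(k(d(-4), 3)*(-2) + g)² = (-9*(-2) + 0)² = (18 + 0)² = 18² = 324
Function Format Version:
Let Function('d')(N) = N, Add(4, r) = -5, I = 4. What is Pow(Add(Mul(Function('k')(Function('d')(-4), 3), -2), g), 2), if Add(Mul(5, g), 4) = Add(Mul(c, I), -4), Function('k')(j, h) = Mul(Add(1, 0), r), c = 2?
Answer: 324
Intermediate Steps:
r = -9 (r = Add(-4, -5) = -9)
Function('k')(j, h) = -9 (Function('k')(j, h) = Mul(Add(1, 0), -9) = Mul(1, -9) = -9)
g = 0 (g = Add(Rational(-4, 5), Mul(Rational(1, 5), Add(Mul(2, 4), -4))) = Add(Rational(-4, 5), Mul(Rational(1, 5), Add(8, -4))) = Add(Rational(-4, 5), Mul(Rational(1, 5), 4)) = Add(Rational(-4, 5), Rational(4, 5)) = 0)
Pow(Add(Mul(Function('k')(Function('d')(-4), 3), -2), g), 2) = Pow(Add(Mul(-9, -2), 0), 2) = Pow(Add(18, 0), 2) = Pow(18, 2) = 324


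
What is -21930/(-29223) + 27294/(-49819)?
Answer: 5782708/28546287 ≈ 0.20257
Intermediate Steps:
-21930/(-29223) + 27294/(-49819) = -21930*(-1/29223) + 27294*(-1/49819) = 430/573 - 27294/49819 = 5782708/28546287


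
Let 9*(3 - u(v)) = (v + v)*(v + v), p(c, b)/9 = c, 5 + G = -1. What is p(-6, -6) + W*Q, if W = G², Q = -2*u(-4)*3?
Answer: 834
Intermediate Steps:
G = -6 (G = -5 - 1 = -6)
p(c, b) = 9*c
u(v) = 3 - 4*v²/9 (u(v) = 3 - (v + v)*(v + v)/9 = 3 - 2*v*2*v/9 = 3 - 4*v²/9)
Q = 74/3 (Q = -2*(3 - 4/9*(-4)²)*3 = -2*(3 - 4/9*16)*3 = -2*(3 - 64/9)*3 = -2*(-37/9)*3 = (74/9)*3 = 74/3 ≈ 24.667)
W = 36 (W = (-6)² = 36)
p(-6, -6) + W*Q = 9*(-6) + 36*(74/3) = -54 + 888 = 834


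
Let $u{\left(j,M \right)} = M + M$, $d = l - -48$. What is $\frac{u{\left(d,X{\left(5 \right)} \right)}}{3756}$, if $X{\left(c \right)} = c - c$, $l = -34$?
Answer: $0$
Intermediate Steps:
$X{\left(c \right)} = 0$
$d = 14$ ($d = -34 - -48 = -34 + 48 = 14$)
$u{\left(j,M \right)} = 2 M$
$\frac{u{\left(d,X{\left(5 \right)} \right)}}{3756} = \frac{2 \cdot 0}{3756} = 0 \cdot \frac{1}{3756} = 0$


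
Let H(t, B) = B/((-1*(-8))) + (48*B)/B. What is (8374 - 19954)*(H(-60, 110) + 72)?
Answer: -1548825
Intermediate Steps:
H(t, B) = 48 + B/8 (H(t, B) = B/8 + 48 = 48 + B/8)
(8374 - 19954)*(H(-60, 110) + 72) = (8374 - 19954)*((48 + (1/8)*110) + 72) = -11580*((48 + 55/4) + 72) = -11580*(247/4 + 72) = -11580*535/4 = -1548825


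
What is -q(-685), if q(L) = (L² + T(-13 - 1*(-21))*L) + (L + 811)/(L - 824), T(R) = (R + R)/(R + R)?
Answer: -235675578/503 ≈ -4.6854e+5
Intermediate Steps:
T(R) = 1 (T(R) = (2*R)/((2*R)) = (2*R)*(1/(2*R)) = 1)
q(L) = L + L² + (811 + L)/(-824 + L) (q(L) = (L² + 1*L) + (L + 811)/(L - 824) = (L² + L) + (811 + L)/(-824 + L) = (L + L²) + (811 + L)/(-824 + L) = L + L² + (811 + L)/(-824 + L))
-q(-685) = -(811 + (-685)³ - 823*(-685) - 823*(-685)²)/(-824 - 685) = -(811 - 321419125 + 563755 - 823*469225)/(-1509) = -(-1)*(811 - 321419125 + 563755 - 386172175)/1509 = -(-1)*(-707026734)/1509 = -1*235675578/503 = -235675578/503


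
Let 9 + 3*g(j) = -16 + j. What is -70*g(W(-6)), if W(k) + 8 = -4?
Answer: 2590/3 ≈ 863.33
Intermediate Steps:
W(k) = -12 (W(k) = -8 - 4 = -12)
g(j) = -25/3 + j/3 (g(j) = -3 + (-16 + j)/3 = -3 + (-16/3 + j/3) = -25/3 + j/3)
-70*g(W(-6)) = -70*(-25/3 + (⅓)*(-12)) = -70*(-25/3 - 4) = -70*(-37/3) = 2590/3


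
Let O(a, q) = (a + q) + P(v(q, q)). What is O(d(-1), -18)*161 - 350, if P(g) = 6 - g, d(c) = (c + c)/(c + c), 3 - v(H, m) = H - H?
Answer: -2604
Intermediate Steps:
v(H, m) = 3 (v(H, m) = 3 - (H - H) = 3 - 1*0 = 3 + 0 = 3)
d(c) = 1 (d(c) = (2*c)/((2*c)) = (2*c)*(1/(2*c)) = 1)
O(a, q) = 3 + a + q (O(a, q) = (a + q) + (6 - 1*3) = (a + q) + (6 - 3) = (a + q) + 3 = 3 + a + q)
O(d(-1), -18)*161 - 350 = (3 + 1 - 18)*161 - 350 = -14*161 - 350 = -2254 - 350 = -2604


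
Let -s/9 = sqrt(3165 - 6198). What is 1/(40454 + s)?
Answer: 40454/1636771789 + 27*I*sqrt(337)/1636771789 ≈ 2.4716e-5 + 3.0282e-7*I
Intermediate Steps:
s = -27*I*sqrt(337) (s = -9*sqrt(3165 - 6198) = -27*I*sqrt(337) ≈ -495.65*I)
1/(40454 + s) = 1/(40454 - 27*I*sqrt(337))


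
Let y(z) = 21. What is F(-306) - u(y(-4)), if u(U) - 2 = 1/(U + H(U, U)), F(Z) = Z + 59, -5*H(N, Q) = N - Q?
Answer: -5230/21 ≈ -249.05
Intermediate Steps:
H(N, Q) = -N/5 + Q/5 (H(N, Q) = -(N - Q)/5 = -N/5 + Q/5)
F(Z) = 59 + Z
u(U) = 2 + 1/U (u(U) = 2 + 1/(U + (-U/5 + U/5)) = 2 + 1/(U + 0) = 2 + 1/U)
F(-306) - u(y(-4)) = (59 - 306) - (2 + 1/21) = -247 - (2 + 1/21) = -247 - 1*43/21 = -247 - 43/21 = -5230/21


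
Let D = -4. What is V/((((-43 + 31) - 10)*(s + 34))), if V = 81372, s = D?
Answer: -6781/55 ≈ -123.29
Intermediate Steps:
s = -4
V/((((-43 + 31) - 10)*(s + 34))) = 81372/((((-43 + 31) - 10)*(-4 + 34))) = 81372/(((-12 - 10)*30)) = 81372/((-22*30)) = 81372/(-660) = 81372*(-1/660) = -6781/55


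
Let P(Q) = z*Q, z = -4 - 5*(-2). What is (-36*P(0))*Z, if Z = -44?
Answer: 0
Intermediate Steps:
z = 6 (z = -4 + 10 = 6)
P(Q) = 6*Q
(-36*P(0))*Z = -216*0*(-44) = -36*0*(-44) = 0*(-44) = 0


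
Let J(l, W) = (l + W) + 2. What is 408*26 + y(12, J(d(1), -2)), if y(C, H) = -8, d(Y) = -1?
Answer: 10600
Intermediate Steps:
J(l, W) = 2 + W + l (J(l, W) = (W + l) + 2 = 2 + W + l)
408*26 + y(12, J(d(1), -2)) = 408*26 - 8 = 10608 - 8 = 10600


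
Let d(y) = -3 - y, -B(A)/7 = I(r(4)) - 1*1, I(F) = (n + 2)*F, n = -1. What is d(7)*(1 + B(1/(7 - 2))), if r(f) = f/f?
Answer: -10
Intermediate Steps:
r(f) = 1
I(F) = F (I(F) = (-1 + 2)*F = 1*F = F)
B(A) = 0 (B(A) = -7*(1 - 1*1) = -7*(1 - 1) = -7*0 = 0)
d(7)*(1 + B(1/(7 - 2))) = (-3 - 1*7)*(1 + 0) = (-3 - 7)*1 = -10*1 = -10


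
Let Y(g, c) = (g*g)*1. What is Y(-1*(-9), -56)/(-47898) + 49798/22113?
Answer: 12610759/5604066 ≈ 2.2503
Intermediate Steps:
Y(g, c) = g² (Y(g, c) = g²*1 = g²)
Y(-1*(-9), -56)/(-47898) + 49798/22113 = (-1*(-9))²/(-47898) + 49798/22113 = 9²*(-1/47898) + 49798*(1/22113) = 81*(-1/47898) + 7114/3159 = -3/1774 + 7114/3159 = 12610759/5604066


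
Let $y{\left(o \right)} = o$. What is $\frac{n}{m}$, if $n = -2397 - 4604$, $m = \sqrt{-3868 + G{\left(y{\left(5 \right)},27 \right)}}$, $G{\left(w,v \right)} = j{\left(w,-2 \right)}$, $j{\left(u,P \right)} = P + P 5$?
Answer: $\frac{7001 i \sqrt{970}}{1940} \approx 112.39 i$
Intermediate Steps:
$j{\left(u,P \right)} = 6 P$ ($j{\left(u,P \right)} = P + 5 P = 6 P$)
$G{\left(w,v \right)} = -12$ ($G{\left(w,v \right)} = 6 \left(-2\right) = -12$)
$m = 2 i \sqrt{970}$ ($m = \sqrt{-3868 - 12} = \sqrt{-3880} = 2 i \sqrt{970} \approx 62.29 i$)
$n = -7001$
$\frac{n}{m} = - \frac{7001}{2 i \sqrt{970}} = - 7001 \left(- \frac{i \sqrt{970}}{1940}\right) = \frac{7001 i \sqrt{970}}{1940}$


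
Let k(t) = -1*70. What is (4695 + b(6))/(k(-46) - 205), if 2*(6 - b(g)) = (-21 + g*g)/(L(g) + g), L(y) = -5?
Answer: -9387/550 ≈ -17.067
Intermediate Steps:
k(t) = -70
b(g) = 6 - (-21 + g²)/(2*(-5 + g)) (b(g) = 6 - (-21 + g*g)/(2*(-5 + g)) = 6 - (-21 + g²)/(2*(-5 + g)))
(4695 + b(6))/(k(-46) - 205) = (4695 + (-39 - 1*6² + 12*6)/(2*(-5 + 6)))/(-70 - 205) = (4695 + (½)*(-39 - 1*36 + 72)/1)/(-275) = (4695 + (½)*1*(-39 - 36 + 72))*(-1/275) = (4695 + (½)*1*(-3))*(-1/275) = (4695 - 3/2)*(-1/275) = (9387/2)*(-1/275) = -9387/550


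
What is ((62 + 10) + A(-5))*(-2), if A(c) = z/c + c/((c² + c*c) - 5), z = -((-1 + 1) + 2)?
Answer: -6506/45 ≈ -144.58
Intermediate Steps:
z = -2 (z = -(0 + 2) = -1*2 = -2)
A(c) = -2/c + c/(-5 + 2*c²) (A(c) = -2/c + c/((c² + c*c) - 5) = -2/c + c/((c² + c²) - 5) = -2/c + c/(2*c² - 5) = -2/c + c/(-5 + 2*c²))
((62 + 10) + A(-5))*(-2) = ((62 + 10) + (10 - 3*(-5)²)/((-5)*(-5 + 2*(-5)²)))*(-2) = (72 - (10 - 3*25)/(5*(-5 + 2*25)))*(-2) = (72 - (10 - 75)/(5*(-5 + 50)))*(-2) = (72 - ⅕*(-65)/45)*(-2) = (72 - ⅕*1/45*(-65))*(-2) = (72 + 13/45)*(-2) = (3253/45)*(-2) = -6506/45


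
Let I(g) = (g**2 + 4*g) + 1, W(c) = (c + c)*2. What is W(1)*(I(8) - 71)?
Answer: 104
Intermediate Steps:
W(c) = 4*c (W(c) = (2*c)*2 = 4*c)
I(g) = 1 + g**2 + 4*g
W(1)*(I(8) - 71) = (4*1)*((1 + 8**2 + 4*8) - 71) = 4*((1 + 64 + 32) - 71) = 4*(97 - 71) = 4*26 = 104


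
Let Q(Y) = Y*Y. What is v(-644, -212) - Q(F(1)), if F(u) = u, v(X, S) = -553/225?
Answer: -778/225 ≈ -3.4578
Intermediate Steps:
v(X, S) = -553/225 (v(X, S) = -553*1/225 = -553/225)
Q(Y) = Y²
v(-644, -212) - Q(F(1)) = -553/225 - 1*1² = -553/225 - 1*1 = -553/225 - 1 = -778/225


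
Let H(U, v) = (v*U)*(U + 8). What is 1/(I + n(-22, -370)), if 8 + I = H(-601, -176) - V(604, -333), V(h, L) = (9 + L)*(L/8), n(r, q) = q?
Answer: -2/125478065 ≈ -1.5939e-8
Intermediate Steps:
H(U, v) = U*v*(8 + U) (H(U, v) = (U*v)*(8 + U) = U*v*(8 + U))
V(h, L) = L*(9 + L)/8 (V(h, L) = (9 + L)*(L*(⅛)) = (9 + L)*(L/8) = L*(9 + L)/8)
I = -125477325/2 (I = -8 + (-601*(-176)*(8 - 601) - (-333)*(9 - 333)/8) = -8 + (-601*(-176)*(-593) - (-333)*(-324)/8) = -8 + (-62725168 - 1*26973/2) = -8 + (-62725168 - 26973/2) = -8 - 125477309/2 = -125477325/2 ≈ -6.2739e+7)
1/(I + n(-22, -370)) = 1/(-125477325/2 - 370) = 1/(-125478065/2) = -2/125478065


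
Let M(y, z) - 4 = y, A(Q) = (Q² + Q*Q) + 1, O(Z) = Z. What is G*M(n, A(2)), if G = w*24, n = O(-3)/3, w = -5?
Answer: -360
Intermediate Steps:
A(Q) = 1 + 2*Q² (A(Q) = (Q² + Q²) + 1 = 2*Q² + 1 = 1 + 2*Q²)
n = -1 (n = -3/3 = -3*⅓ = -1)
M(y, z) = 4 + y
G = -120 (G = -5*24 = -120)
G*M(n, A(2)) = -120*(4 - 1) = -120*3 = -360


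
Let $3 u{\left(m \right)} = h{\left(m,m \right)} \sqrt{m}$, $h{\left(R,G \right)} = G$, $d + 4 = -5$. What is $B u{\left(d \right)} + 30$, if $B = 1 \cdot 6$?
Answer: $30 - 54 i \approx 30.0 - 54.0 i$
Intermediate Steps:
$d = -9$ ($d = -4 - 5 = -9$)
$u{\left(m \right)} = \frac{m^{\frac{3}{2}}}{3}$ ($u{\left(m \right)} = \frac{m \sqrt{m}}{3} = \frac{m^{\frac{3}{2}}}{3}$)
$B = 6$
$B u{\left(d \right)} + 30 = 6 \frac{\left(-9\right)^{\frac{3}{2}}}{3} + 30 = 6 \frac{\left(-27\right) i}{3} + 30 = 6 \left(- 9 i\right) + 30 = - 54 i + 30 = 30 - 54 i$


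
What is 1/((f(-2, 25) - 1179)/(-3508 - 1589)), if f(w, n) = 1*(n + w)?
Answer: 5097/1156 ≈ 4.4092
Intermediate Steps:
f(w, n) = n + w
1/((f(-2, 25) - 1179)/(-3508 - 1589)) = 1/(((25 - 2) - 1179)/(-3508 - 1589)) = 1/((23 - 1179)/(-5097)) = 1/(-1156*(-1/5097)) = 1/(1156/5097) = 5097/1156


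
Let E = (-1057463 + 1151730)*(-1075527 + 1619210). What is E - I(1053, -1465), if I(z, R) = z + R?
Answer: 51251365773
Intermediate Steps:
I(z, R) = R + z
E = 51251365361 (E = 94267*543683 = 51251365361)
E - I(1053, -1465) = 51251365361 - (-1465 + 1053) = 51251365361 - 1*(-412) = 51251365361 + 412 = 51251365773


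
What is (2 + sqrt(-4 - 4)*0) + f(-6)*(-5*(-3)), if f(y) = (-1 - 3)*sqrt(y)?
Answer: 2 - 60*I*sqrt(6) ≈ 2.0 - 146.97*I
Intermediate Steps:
f(y) = -4*sqrt(y)
(2 + sqrt(-4 - 4)*0) + f(-6)*(-5*(-3)) = (2 + sqrt(-4 - 4)*0) + (-4*I*sqrt(6))*(-5*(-3)) = (2 + sqrt(-8)*0) - 4*I*sqrt(6)*15 = (2 + (2*I*sqrt(2))*0) - 4*I*sqrt(6)*15 = (2 + 0) - 60*I*sqrt(6) = 2 - 60*I*sqrt(6)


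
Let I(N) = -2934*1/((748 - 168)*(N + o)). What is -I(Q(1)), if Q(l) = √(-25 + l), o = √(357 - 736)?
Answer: -1467*I/(290*√379 + 580*√6) ≈ -0.2076*I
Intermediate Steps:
o = I*√379 (o = √(-379) = I*√379 ≈ 19.468*I)
I(N) = -2934/(580*N + 580*I*√379) (I(N) = -2934*1/((748 - 168)*(N + I*√379)) = -2934*1/(580*(N + I*√379)) = -2934/(580*N + 580*I*√379))
-I(Q(1)) = -(-1467)/(290*√(-25 + 1) + 290*I*√379) = -(-1467)/(290*√(-24) + 290*I*√379) = -(-1467)/(290*(2*I*√6) + 290*I*√379) = -(-1467)/(580*I*√6 + 290*I*√379) = -(-1467)/(290*I*√379 + 580*I*√6) = 1467/(290*I*√379 + 580*I*√6)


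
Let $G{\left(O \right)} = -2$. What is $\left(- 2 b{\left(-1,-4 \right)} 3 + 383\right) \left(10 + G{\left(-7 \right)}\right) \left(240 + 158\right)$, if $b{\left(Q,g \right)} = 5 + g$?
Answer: $1200368$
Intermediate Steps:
$\left(- 2 b{\left(-1,-4 \right)} 3 + 383\right) \left(10 + G{\left(-7 \right)}\right) \left(240 + 158\right) = \left(- 2 \left(5 - 4\right) 3 + 383\right) \left(10 - 2\right) \left(240 + 158\right) = \left(\left(-2\right) 1 \cdot 3 + 383\right) 8 \cdot 398 = \left(\left(-2\right) 3 + 383\right) 3184 = \left(-6 + 383\right) 3184 = 377 \cdot 3184 = 1200368$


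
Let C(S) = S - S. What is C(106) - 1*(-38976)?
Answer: 38976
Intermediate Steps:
C(S) = 0
C(106) - 1*(-38976) = 0 - 1*(-38976) = 0 + 38976 = 38976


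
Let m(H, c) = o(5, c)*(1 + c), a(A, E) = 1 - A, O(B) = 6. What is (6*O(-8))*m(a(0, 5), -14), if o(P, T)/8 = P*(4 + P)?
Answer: -168480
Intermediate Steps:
o(P, T) = 8*P*(4 + P) (o(P, T) = 8*(P*(4 + P)) = 8*P*(4 + P))
m(H, c) = 360 + 360*c (m(H, c) = (8*5*(4 + 5))*(1 + c) = (8*5*9)*(1 + c) = 360*(1 + c) = 360 + 360*c)
(6*O(-8))*m(a(0, 5), -14) = (6*6)*(360 + 360*(-14)) = 36*(360 - 5040) = 36*(-4680) = -168480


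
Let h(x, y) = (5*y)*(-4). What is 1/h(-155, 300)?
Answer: -1/6000 ≈ -0.00016667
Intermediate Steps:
h(x, y) = -20*y
1/h(-155, 300) = 1/(-20*300) = 1/(-6000) = -1/6000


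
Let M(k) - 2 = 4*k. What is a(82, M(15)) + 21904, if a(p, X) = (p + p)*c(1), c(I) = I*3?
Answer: 22396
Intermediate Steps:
c(I) = 3*I
M(k) = 2 + 4*k
a(p, X) = 6*p (a(p, X) = (p + p)*(3*1) = (2*p)*3 = 6*p)
a(82, M(15)) + 21904 = 6*82 + 21904 = 492 + 21904 = 22396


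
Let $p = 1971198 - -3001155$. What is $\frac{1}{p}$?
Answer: $\frac{1}{4972353} \approx 2.0111 \cdot 10^{-7}$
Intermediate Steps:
$p = 4972353$ ($p = 1971198 + 3001155 = 4972353$)
$\frac{1}{p} = \frac{1}{4972353}$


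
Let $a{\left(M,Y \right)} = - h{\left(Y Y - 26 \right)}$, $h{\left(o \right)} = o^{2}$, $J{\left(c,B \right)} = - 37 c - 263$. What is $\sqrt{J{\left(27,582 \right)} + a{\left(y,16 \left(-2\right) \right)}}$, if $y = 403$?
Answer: $i \sqrt{997266} \approx 998.63 i$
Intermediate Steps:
$J{\left(c,B \right)} = -263 - 37 c$
$a{\left(M,Y \right)} = - \left(-26 + Y^{2}\right)^{2}$ ($a{\left(M,Y \right)} = - \left(Y Y - 26\right)^{2} = - \left(Y^{2} - 26\right)^{2} = - \left(-26 + Y^{2}\right)^{2}$)
$\sqrt{J{\left(27,582 \right)} + a{\left(y,16 \left(-2\right) \right)}} = \sqrt{\left(-263 - 999\right) - \left(-26 + \left(16 \left(-2\right)\right)^{2}\right)^{2}} = \sqrt{\left(-263 - 999\right) - \left(-26 + \left(-32\right)^{2}\right)^{2}} = \sqrt{-1262 - \left(-26 + 1024\right)^{2}} = \sqrt{-1262 - 998^{2}} = \sqrt{-1262 - 996004} = \sqrt{-997266} = i \sqrt{997266}$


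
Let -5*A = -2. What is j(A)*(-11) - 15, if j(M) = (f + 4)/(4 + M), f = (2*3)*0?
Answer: -25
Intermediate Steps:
A = ⅖ (A = -⅕*(-2) = ⅖ ≈ 0.40000)
f = 0 (f = 6*0 = 0)
j(M) = 4/(4 + M) (j(M) = (0 + 4)/(4 + M) = 4/(4 + M))
j(A)*(-11) - 15 = (4/(4 + ⅖))*(-11) - 15 = (4/(22/5))*(-11) - 15 = (4*(5/22))*(-11) - 15 = (10/11)*(-11) - 15 = -10 - 15 = -25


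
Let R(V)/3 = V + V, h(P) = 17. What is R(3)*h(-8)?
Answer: 306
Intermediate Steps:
R(V) = 6*V (R(V) = 3*(V + V) = 3*(2*V) = 6*V)
R(3)*h(-8) = (6*3)*17 = 18*17 = 306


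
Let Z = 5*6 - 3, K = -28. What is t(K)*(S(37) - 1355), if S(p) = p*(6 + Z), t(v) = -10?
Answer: 1340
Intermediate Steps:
Z = 27 (Z = 30 - 3 = 27)
S(p) = 33*p (S(p) = p*(6 + 27) = p*33 = 33*p)
t(K)*(S(37) - 1355) = -10*(33*37 - 1355) = -10*(1221 - 1355) = -10*(-134) = 1340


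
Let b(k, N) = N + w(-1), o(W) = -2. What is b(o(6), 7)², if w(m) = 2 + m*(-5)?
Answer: 196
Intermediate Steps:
w(m) = 2 - 5*m
b(k, N) = 7 + N (b(k, N) = N + (2 - 5*(-1)) = N + (2 + 5) = N + 7 = 7 + N)
b(o(6), 7)² = (7 + 7)² = 14² = 196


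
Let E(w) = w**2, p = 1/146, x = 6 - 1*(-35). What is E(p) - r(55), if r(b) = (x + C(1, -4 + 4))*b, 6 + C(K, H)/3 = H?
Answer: -26964739/21316 ≈ -1265.0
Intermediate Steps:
C(K, H) = -18 + 3*H
x = 41 (x = 6 + 35 = 41)
p = 1/146 ≈ 0.0068493
r(b) = 23*b (r(b) = (41 + (-18 + 3*(-4 + 4)))*b = (41 + (-18 + 3*0))*b = (41 + (-18 + 0))*b = (41 - 18)*b = 23*b)
E(p) - r(55) = (1/146)**2 - 23*55 = 1/21316 - 1*1265 = 1/21316 - 1265 = -26964739/21316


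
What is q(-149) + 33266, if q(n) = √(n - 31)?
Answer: 33266 + 6*I*√5 ≈ 33266.0 + 13.416*I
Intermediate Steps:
q(n) = √(-31 + n)
q(-149) + 33266 = √(-31 - 149) + 33266 = √(-180) + 33266 = 6*I*√5 + 33266 = 33266 + 6*I*√5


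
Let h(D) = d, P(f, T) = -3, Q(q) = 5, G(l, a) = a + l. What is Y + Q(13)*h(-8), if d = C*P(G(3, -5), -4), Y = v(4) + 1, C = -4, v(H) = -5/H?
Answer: 239/4 ≈ 59.750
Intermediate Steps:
Y = -1/4 (Y = -5/4 + 1 = -1/4 ≈ -0.25000)
d = 12 (d = -4*(-3) = 12)
h(D) = 12
Y + Q(13)*h(-8) = -1/4 + 5*12 = -1/4 + 60 = 239/4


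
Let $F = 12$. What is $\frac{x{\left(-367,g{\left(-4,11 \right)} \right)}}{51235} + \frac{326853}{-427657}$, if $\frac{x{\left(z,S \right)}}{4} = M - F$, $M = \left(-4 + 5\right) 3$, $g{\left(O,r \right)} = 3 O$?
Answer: $- \frac{16761709107}{21911006395} \approx -0.76499$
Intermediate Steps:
$M = 3$ ($M = 1 \cdot 3 = 3$)
$x{\left(z,S \right)} = -36$ ($x{\left(z,S \right)} = 4 \left(3 - 12\right) = 4 \left(-9\right) = -36$)
$\frac{x{\left(-367,g{\left(-4,11 \right)} \right)}}{51235} + \frac{326853}{-427657} = - \frac{36}{51235} + \frac{326853}{-427657} = \left(-36\right) \frac{1}{51235} + 326853 \left(- \frac{1}{427657}\right) = - \frac{36}{51235} - \frac{326853}{427657} = - \frac{16761709107}{21911006395}$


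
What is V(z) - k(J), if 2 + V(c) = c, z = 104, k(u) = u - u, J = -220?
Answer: 102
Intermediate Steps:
k(u) = 0
V(c) = -2 + c
V(z) - k(J) = (-2 + 104) - 1*0 = 102 + 0 = 102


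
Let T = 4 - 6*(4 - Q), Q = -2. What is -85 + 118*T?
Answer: -3861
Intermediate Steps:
T = -32 (T = 4 - 6*(4 - 1*(-2)) = 4 - 6*(4 + 2) = 4 - 6*6 = 4 - 36 = -32)
-85 + 118*T = -85 + 118*(-32) = -85 - 3776 = -3861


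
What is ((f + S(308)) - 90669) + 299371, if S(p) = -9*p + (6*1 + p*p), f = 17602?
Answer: 318402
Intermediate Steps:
S(p) = 6 + p² - 9*p (S(p) = -9*p + (6 + p²) = 6 + p² - 9*p)
((f + S(308)) - 90669) + 299371 = ((17602 + (6 + 308² - 9*308)) - 90669) + 299371 = ((17602 + (6 + 94864 - 2772)) - 90669) + 299371 = ((17602 + 92098) - 90669) + 299371 = (109700 - 90669) + 299371 = 19031 + 299371 = 318402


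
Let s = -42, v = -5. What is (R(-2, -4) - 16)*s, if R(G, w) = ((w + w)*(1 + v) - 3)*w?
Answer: 5544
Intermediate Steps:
R(G, w) = w*(-3 - 8*w) (R(G, w) = ((w + w)*(1 - 5) - 3)*w = ((2*w)*(-4) - 3)*w = (-8*w - 3)*w = (-3 - 8*w)*w = w*(-3 - 8*w))
(R(-2, -4) - 16)*s = (-1*(-4)*(3 + 8*(-4)) - 16)*(-42) = (-1*(-4)*(3 - 32) - 16)*(-42) = (-1*(-4)*(-29) - 16)*(-42) = (-116 - 16)*(-42) = -132*(-42) = 5544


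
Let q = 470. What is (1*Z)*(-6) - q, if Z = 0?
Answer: -470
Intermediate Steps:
(1*Z)*(-6) - q = (1*0)*(-6) - 1*470 = 0*(-6) - 470 = 0 - 470 = -470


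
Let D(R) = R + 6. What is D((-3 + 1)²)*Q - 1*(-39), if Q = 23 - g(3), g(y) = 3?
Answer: 239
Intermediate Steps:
D(R) = 6 + R
Q = 20 (Q = 23 - 1*3 = 23 - 3 = 20)
D((-3 + 1)²)*Q - 1*(-39) = (6 + (-3 + 1)²)*20 - 1*(-39) = (6 + (-2)²)*20 + 39 = (6 + 4)*20 + 39 = 10*20 + 39 = 200 + 39 = 239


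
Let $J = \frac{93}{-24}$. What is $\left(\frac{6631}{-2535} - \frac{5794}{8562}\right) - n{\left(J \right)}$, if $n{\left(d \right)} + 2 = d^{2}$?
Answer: $- \frac{1258532471}{77172160} \approx -16.308$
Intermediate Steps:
$J = - \frac{31}{8}$ ($J = 93 \left(- \frac{1}{24}\right) = - \frac{31}{8} \approx -3.875$)
$n{\left(d \right)} = -2 + d^{2}$
$\left(\frac{6631}{-2535} - \frac{5794}{8562}\right) - n{\left(J \right)} = \left(\frac{6631}{-2535} - \frac{5794}{8562}\right) - \left(-2 + \left(- \frac{31}{8}\right)^{2}\right) = \left(6631 \left(- \frac{1}{2535}\right) - \frac{2897}{4281}\right) - \left(-2 + \frac{961}{64}\right) = \left(- \frac{6631}{2535} - \frac{2897}{4281}\right) - \frac{833}{64} = - \frac{3970134}{1205815} - \frac{833}{64} = - \frac{1258532471}{77172160}$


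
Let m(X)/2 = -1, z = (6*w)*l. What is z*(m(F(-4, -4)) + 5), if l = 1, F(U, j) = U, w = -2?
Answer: -36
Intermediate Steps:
z = -12 (z = (6*(-2))*1 = -12*1 = -12)
m(X) = -2 (m(X) = 2*(-1) = -2)
z*(m(F(-4, -4)) + 5) = -12*(-2 + 5) = -12*3 = -36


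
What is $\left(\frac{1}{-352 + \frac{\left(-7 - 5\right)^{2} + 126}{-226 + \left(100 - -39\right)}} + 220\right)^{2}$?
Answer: $\frac{5132630711961}{106048804} \approx 48399.0$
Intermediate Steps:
$\left(\frac{1}{-352 + \frac{\left(-7 - 5\right)^{2} + 126}{-226 + \left(100 - -39\right)}} + 220\right)^{2} = \left(\frac{1}{-352 + \frac{\left(-12\right)^{2} + 126}{-226 + \left(100 + 39\right)}} + 220\right)^{2} = \left(\frac{1}{-352 + \frac{144 + 126}{-226 + 139}} + 220\right)^{2} = \left(\frac{1}{-352 + \frac{270}{-87}} + 220\right)^{2} = \left(\frac{1}{-352 + 270 \left(- \frac{1}{87}\right)} + 220\right)^{2} = \left(\frac{1}{-352 - \frac{90}{29}} + 220\right)^{2} = \left(\frac{1}{- \frac{10298}{29}} + 220\right)^{2} = \left(- \frac{29}{10298} + 220\right)^{2} = \left(\frac{2265531}{10298}\right)^{2} = \frac{5132630711961}{106048804}$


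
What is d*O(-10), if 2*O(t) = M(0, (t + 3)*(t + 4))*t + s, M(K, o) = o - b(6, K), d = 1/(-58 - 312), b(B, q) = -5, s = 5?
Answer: 93/148 ≈ 0.62838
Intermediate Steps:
d = -1/370 (d = 1/(-370) = -1/370 ≈ -0.0027027)
M(K, o) = 5 + o (M(K, o) = o - 1*(-5) = o + 5 = 5 + o)
O(t) = 5/2 + t*(5 + (3 + t)*(4 + t))/2 (O(t) = ((5 + (t + 3)*(t + 4))*t + 5)/2 = ((5 + (3 + t)*(4 + t))*t + 5)/2 = (t*(5 + (3 + t)*(4 + t)) + 5)/2 = (5 + t*(5 + (3 + t)*(4 + t)))/2 = 5/2 + t*(5 + (3 + t)*(4 + t))/2)
d*O(-10) = -(5/2 + (1/2)*(-10)*(17 + (-10)**2 + 7*(-10)))/370 = -(5/2 + (1/2)*(-10)*(17 + 100 - 70))/370 = -(5/2 + (1/2)*(-10)*47)/370 = -(5/2 - 235)/370 = -1/370*(-465/2) = 93/148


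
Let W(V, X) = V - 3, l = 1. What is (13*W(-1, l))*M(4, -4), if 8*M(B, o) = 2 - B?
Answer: 13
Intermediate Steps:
W(V, X) = -3 + V
M(B, o) = ¼ - B/8 (M(B, o) = (2 - B)/8 = ¼ - B/8)
(13*W(-1, l))*M(4, -4) = (13*(-3 - 1))*(¼ - ⅛*4) = (13*(-4))*(¼ - ½) = -52*(-¼) = 13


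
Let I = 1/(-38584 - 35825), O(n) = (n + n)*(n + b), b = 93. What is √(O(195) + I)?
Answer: √621882063167511/74409 ≈ 335.14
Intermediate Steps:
O(n) = 2*n*(93 + n) (O(n) = (n + n)*(n + 93) = (2*n)*(93 + n) = 2*n*(93 + n))
I = -1/74409 (I = 1/(-74409) = -1/74409 ≈ -1.3439e-5)
√(O(195) + I) = √(2*195*(93 + 195) - 1/74409) = √(2*195*288 - 1/74409) = √(112320 - 1/74409) = √(8357618879/74409) = √621882063167511/74409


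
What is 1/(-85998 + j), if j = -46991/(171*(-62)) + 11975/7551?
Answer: -8895078/764905385845 ≈ -1.1629e-5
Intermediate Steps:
j = 53531999/8895078 (j = -46991/(-10602) + 11975*(1/7551) = -46991*(-1/10602) + 11975/7551 = 46991/10602 + 11975/7551 = 53531999/8895078 ≈ 6.0182)
1/(-85998 + j) = 1/(-85998 + 53531999/8895078) = 1/(-764905385845/8895078) = -8895078/764905385845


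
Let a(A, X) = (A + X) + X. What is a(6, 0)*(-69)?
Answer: -414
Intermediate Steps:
a(A, X) = A + 2*X
a(6, 0)*(-69) = (6 + 2*0)*(-69) = (6 + 0)*(-69) = 6*(-69) = -414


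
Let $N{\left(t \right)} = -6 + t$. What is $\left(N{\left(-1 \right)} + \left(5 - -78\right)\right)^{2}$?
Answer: $5776$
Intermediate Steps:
$\left(N{\left(-1 \right)} + \left(5 - -78\right)\right)^{2} = \left(\left(-6 - 1\right) + \left(5 - -78\right)\right)^{2} = \left(-7 + \left(5 + 78\right)\right)^{2} = \left(-7 + 83\right)^{2} = 76^{2} = 5776$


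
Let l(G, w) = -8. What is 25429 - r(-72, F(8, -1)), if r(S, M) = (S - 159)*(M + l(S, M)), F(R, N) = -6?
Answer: 22195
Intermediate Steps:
r(S, M) = (-159 + S)*(-8 + M) (r(S, M) = (S - 159)*(M - 8) = (-159 + S)*(-8 + M))
25429 - r(-72, F(8, -1)) = 25429 - (1272 - 159*(-6) - 8*(-72) - 6*(-72)) = 25429 - (1272 + 954 + 576 + 432) = 25429 - 1*3234 = 25429 - 3234 = 22195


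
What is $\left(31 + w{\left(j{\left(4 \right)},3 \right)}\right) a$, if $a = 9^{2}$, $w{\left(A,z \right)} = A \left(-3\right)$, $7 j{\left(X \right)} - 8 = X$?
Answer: $\frac{14661}{7} \approx 2094.4$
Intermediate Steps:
$j{\left(X \right)} = \frac{8}{7} + \frac{X}{7}$
$w{\left(A,z \right)} = - 3 A$
$a = 81$
$\left(31 + w{\left(j{\left(4 \right)},3 \right)}\right) a = \left(31 - 3 \left(\frac{8}{7} + \frac{1}{7} \cdot 4\right)\right) 81 = \left(31 - 3 \left(\frac{8}{7} + \frac{4}{7}\right)\right) 81 = \left(31 - \frac{36}{7}\right) 81 = \frac{181}{7} \cdot 81 = \frac{14661}{7}$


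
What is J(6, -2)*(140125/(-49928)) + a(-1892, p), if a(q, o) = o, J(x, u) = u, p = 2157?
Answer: 53987473/24964 ≈ 2162.6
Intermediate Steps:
J(6, -2)*(140125/(-49928)) + a(-1892, p) = -280250/(-49928) + 2157 = -280250*(-1)/49928 + 2157 = -2*(-140125/49928) + 2157 = 140125/24964 + 2157 = 53987473/24964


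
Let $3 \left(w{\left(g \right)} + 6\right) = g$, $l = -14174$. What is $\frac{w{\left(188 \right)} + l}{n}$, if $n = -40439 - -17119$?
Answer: $\frac{5294}{8745} \approx 0.60537$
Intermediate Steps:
$w{\left(g \right)} = -6 + \frac{g}{3}$
$n = -23320$ ($n = -40439 + 17119 = -23320$)
$\frac{w{\left(188 \right)} + l}{n} = \frac{\left(-6 + \frac{1}{3} \cdot 188\right) - 14174}{-23320} = \left(\left(-6 + \frac{188}{3}\right) - 14174\right) \left(- \frac{1}{23320}\right) = \left(\frac{170}{3} - 14174\right) \left(- \frac{1}{23320}\right) = \left(- \frac{42352}{3}\right) \left(- \frac{1}{23320}\right) = \frac{5294}{8745}$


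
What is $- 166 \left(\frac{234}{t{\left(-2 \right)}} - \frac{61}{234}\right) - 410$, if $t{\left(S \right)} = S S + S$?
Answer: $- \frac{2315281}{117} \approx -19789.0$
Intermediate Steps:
$t{\left(S \right)} = S + S^{2}$ ($t{\left(S \right)} = S^{2} + S = S + S^{2}$)
$- 166 \left(\frac{234}{t{\left(-2 \right)}} - \frac{61}{234}\right) - 410 = - 166 \left(\frac{234}{\left(-2\right) \left(1 - 2\right)} - \frac{61}{234}\right) - 410 = - 166 \left(\frac{234}{\left(-2\right) \left(-1\right)} - \frac{61}{234}\right) - 410 = - 166 \left(\frac{234}{2} - \frac{61}{234}\right) - 410 = - 166 \left(234 \cdot \frac{1}{2} - \frac{61}{234}\right) - 410 = - 166 \left(117 - \frac{61}{234}\right) - 410 = \left(-166\right) \frac{27317}{234} - 410 = - \frac{2267311}{117} - 410 = - \frac{2315281}{117}$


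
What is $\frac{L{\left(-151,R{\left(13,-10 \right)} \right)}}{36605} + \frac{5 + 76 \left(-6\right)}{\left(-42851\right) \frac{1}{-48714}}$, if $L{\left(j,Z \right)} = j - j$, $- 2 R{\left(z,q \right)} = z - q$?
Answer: $- \frac{21970014}{42851} \approx -512.71$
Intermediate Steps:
$R{\left(z,q \right)} = \frac{q}{2} - \frac{z}{2}$ ($R{\left(z,q \right)} = - \frac{z - q}{2} = \frac{q}{2} - \frac{z}{2}$)
$L{\left(j,Z \right)} = 0$
$\frac{L{\left(-151,R{\left(13,-10 \right)} \right)}}{36605} + \frac{5 + 76 \left(-6\right)}{\left(-42851\right) \frac{1}{-48714}} = \frac{0}{36605} + \frac{5 + 76 \left(-6\right)}{\left(-42851\right) \frac{1}{-48714}} = 0 \cdot \frac{1}{36605} + \frac{5 - 456}{\left(-42851\right) \left(- \frac{1}{48714}\right)} = 0 - \frac{451}{\frac{42851}{48714}} = 0 - \frac{21970014}{42851} = - \frac{21970014}{42851}$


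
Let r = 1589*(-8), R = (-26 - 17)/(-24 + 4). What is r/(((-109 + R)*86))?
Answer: 127120/91891 ≈ 1.3834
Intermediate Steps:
R = 43/20 (R = -43/(-20) = -43*(-1/20) = 43/20 ≈ 2.1500)
r = -12712
r/(((-109 + R)*86)) = -12712*1/(86*(-109 + 43/20)) = -12712/((-2137/20*86)) = -12712/(-91891/10) = -12712*(-10/91891) = 127120/91891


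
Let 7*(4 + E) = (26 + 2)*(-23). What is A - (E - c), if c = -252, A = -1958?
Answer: -2114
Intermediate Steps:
E = -96 (E = -4 + ((26 + 2)*(-23))/7 = -4 + (28*(-23))/7 = -4 + (⅐)*(-644) = -4 - 92 = -96)
A - (E - c) = -1958 - (-96 - 1*(-252)) = -1958 - (-96 + 252) = -1958 - 1*156 = -1958 - 156 = -2114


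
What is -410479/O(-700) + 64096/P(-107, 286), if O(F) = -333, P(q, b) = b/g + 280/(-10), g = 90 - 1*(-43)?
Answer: -26435573/21201 ≈ -1246.9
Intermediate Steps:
g = 133 (g = 90 + 43 = 133)
P(q, b) = -28 + b/133 (P(q, b) = b/133 + 280/(-10) = b*(1/133) + 280*(-⅒) = b/133 - 28 = -28 + b/133)
-410479/O(-700) + 64096/P(-107, 286) = -410479/(-333) + 64096/(-28 + (1/133)*286) = -410479*(-1/333) + 64096/(-28 + 286/133) = 410479/333 + 64096/(-3438/133) = 410479/333 + 64096*(-133/3438) = 410479/333 - 4262384/1719 = -26435573/21201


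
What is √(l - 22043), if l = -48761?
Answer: 2*I*√17701 ≈ 266.09*I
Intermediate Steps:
√(l - 22043) = √(-48761 - 22043) = √(-70804) = 2*I*√17701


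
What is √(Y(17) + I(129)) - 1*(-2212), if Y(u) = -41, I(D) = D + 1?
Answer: 2212 + √89 ≈ 2221.4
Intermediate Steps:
I(D) = 1 + D
√(Y(17) + I(129)) - 1*(-2212) = √(-41 + (1 + 129)) - 1*(-2212) = √(-41 + 130) + 2212 = √89 + 2212 = 2212 + √89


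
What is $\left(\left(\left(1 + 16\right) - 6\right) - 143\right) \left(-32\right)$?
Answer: $4224$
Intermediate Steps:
$\left(\left(\left(1 + 16\right) - 6\right) - 143\right) \left(-32\right) = \left(\left(17 - 6\right) - 143\right) \left(-32\right) = \left(11 - 143\right) \left(-32\right) = \left(-132\right) \left(-32\right) = 4224$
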